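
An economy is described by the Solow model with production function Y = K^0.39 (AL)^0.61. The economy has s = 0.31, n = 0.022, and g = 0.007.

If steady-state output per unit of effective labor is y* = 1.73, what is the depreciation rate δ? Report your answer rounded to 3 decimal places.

δ ≈ 0.103

At the steady state, Δk = 0, so s·k^α = (n + g + δ)·k.
Since y* = [s/(n + g + δ)]^(α/(1−α)), we have s/(n + g + δ) = (y*)^((1−α)/α) = 1.73^1.5641 = 2.3568.
Therefore n + g + δ = s / 2.3568 = 0.31 / 2.3568 = 0.1315, so δ = 0.1315 − 0.029 = 0.1025.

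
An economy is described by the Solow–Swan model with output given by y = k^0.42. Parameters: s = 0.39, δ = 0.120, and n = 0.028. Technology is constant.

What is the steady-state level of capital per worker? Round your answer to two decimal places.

k* ≈ 5.32

In steady state, investment equals break-even investment: s·k^α = (n + δ)·k.
Dividing both sides by k: k^(1−α) = s / (n + δ).
k^0.58 = 0.39 / (0.028 + 0.120) = 0.39 / 0.148 = 2.6351
k* = 2.6351^(1/0.58) ≈ 5.3151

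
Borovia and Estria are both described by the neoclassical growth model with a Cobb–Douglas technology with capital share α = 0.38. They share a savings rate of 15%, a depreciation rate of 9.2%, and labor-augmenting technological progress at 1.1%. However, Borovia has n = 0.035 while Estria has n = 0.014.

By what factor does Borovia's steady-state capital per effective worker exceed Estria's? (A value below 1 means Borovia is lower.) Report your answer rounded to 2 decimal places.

k*_B / k*_E ≈ 0.77

Steady-state k* = [s/(n + g + δ)]^(1/(1−α)), so the ratio is [ (s_B/(n + g + δ)_B) / (s_E/(n + g + δ)_E) ]^1.6129.
s_B/(n + g + δ)_B = 0.15/0.138 = 1.0870; s_E/(n + g + δ)_E = 0.15/0.117 = 1.2821.
Ratio = (1.0870/1.2821)^1.6129 = 0.8478^1.6129 ≈ 0.7662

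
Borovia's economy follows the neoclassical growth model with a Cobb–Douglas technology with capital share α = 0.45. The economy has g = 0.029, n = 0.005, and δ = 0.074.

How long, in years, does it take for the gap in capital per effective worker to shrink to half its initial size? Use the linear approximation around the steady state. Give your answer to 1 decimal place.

half-life ≈ 11.7 years

Near the steady state the convergence rate is λ = (1 − α)(n + g + δ).
λ = (1 − 0.45) × 0.108 = 0.55 × 0.108 = 0.0594
Half-life = ln 2 / λ = 0.6931 / 0.0594 ≈ 11.67 years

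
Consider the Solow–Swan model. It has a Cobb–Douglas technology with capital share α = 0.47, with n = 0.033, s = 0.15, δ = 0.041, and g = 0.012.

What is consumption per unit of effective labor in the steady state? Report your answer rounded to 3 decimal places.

At the steady state, Δk = 0, so s·k^α = (n + g + δ)·k.
Rearranging, k^(1−α) = s / (n + g + δ).
k^0.53 = 0.15 / (0.033 + 0.012 + 0.041) = 0.15 / 0.086 = 1.7442
k* = 1.7442^(1/0.53) ≈ 2.8566
y* = (k*)^α = 2.8566^0.47 ≈ 1.6378
c* = (1 − s)·y* = (1 − 0.15) × 1.6378 ≈ 1.3921

c* ≈ 1.392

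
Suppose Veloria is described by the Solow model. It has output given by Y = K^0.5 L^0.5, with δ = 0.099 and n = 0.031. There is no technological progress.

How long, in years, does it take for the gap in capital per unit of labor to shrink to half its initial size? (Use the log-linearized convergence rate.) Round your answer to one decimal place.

Near the steady state the convergence rate is λ = (1 − α)(n + δ).
λ = (1 − 0.5) × 0.130 = 0.5 × 0.130 = 0.0650
Half-life = ln 2 / λ = 0.6931 / 0.0650 ≈ 10.66 years

t_½ ≈ 10.7 years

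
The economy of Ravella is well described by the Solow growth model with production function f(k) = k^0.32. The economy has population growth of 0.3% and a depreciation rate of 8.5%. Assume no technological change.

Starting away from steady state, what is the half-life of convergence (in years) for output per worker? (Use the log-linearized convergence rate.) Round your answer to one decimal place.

half-life ≈ 11.6 years

Near the steady state the convergence rate is λ = (1 − α)(n + δ).
λ = (1 − 0.32) × 0.088 = 0.68 × 0.088 = 0.05984
Half-life = ln 2 / λ = 0.6931 / 0.05984 ≈ 11.58 years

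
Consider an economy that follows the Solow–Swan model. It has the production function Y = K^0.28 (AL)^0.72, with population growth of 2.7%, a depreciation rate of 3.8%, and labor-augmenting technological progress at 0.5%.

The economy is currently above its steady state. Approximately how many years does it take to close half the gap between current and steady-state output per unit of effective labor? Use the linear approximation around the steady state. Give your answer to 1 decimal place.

half-life ≈ 13.8 years

Near the steady state the convergence rate is λ = (1 − α)(n + g + δ).
λ = (1 − 0.28) × 0.070 = 0.72 × 0.070 = 0.0504
Half-life = ln 2 / λ = 0.6931 / 0.0504 ≈ 13.75 years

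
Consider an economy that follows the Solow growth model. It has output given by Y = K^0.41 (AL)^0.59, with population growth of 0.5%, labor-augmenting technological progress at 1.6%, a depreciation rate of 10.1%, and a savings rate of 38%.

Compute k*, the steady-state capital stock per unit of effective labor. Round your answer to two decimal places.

k* = 6.86

In steady state, investment equals break-even investment: s·k^α = (n + g + δ)·k.
Dividing both sides by k: k^(1−α) = s / (n + g + δ).
k^0.59 = 0.38 / (0.005 + 0.016 + 0.101) = 0.38 / 0.122 = 3.1148
k* = 3.1148^(1/0.59) ≈ 6.8600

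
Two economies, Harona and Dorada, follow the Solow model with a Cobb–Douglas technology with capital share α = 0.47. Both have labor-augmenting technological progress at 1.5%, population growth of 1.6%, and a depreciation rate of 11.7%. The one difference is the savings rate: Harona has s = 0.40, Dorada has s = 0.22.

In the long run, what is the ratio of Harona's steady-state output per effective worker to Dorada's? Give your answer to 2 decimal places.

Steady-state y* = [s/(n + g + δ)]^(α/(1−α)), so the ratio is [ (s_H/(n + g + δ)_H) / (s_D/(n + g + δ)_D) ]^0.8868.
s_H/(n + g + δ)_H = 0.40/0.148 = 2.7027; s_D/(n + g + δ)_D = 0.22/0.148 = 1.4865.
Ratio = (2.7027/1.4865)^0.8868 = 1.8182^0.8868 ≈ 1.6992

ratio ≈ 1.70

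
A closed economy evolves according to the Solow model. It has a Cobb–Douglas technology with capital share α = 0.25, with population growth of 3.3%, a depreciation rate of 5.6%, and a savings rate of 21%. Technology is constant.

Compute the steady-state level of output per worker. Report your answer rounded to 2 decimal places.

y* ≈ 1.33

In steady state, investment equals break-even investment: s·k^α = (n + δ)·k.
Dividing both sides by k: k^(1−α) = s / (n + δ).
k^0.75 = 0.21 / (0.033 + 0.056) = 0.21 / 0.089 = 2.3596
k* = 2.3596^(1/0.75) ≈ 3.1414
y* = (k*)^α = 3.1414^0.25 ≈ 1.3313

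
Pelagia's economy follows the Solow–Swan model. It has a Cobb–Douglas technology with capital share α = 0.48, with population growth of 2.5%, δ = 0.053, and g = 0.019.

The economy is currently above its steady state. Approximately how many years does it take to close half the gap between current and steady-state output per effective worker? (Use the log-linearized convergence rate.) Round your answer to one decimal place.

Near the steady state the convergence rate is λ = (1 − α)(n + g + δ).
λ = (1 − 0.48) × 0.097 = 0.52 × 0.097 = 0.05044
Half-life = ln 2 / λ = 0.6931 / 0.05044 ≈ 13.74 years

t_½ ≈ 13.7 years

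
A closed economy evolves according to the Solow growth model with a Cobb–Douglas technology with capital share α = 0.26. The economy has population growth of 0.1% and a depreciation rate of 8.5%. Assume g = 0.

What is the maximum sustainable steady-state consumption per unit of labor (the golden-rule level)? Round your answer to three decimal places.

At the golden rule, f'(k) = n + δ, so α·k^(α−1) = n + δ and k_gold = (α/(n + δ))^(1/(1−α)).
k_gold = (0.26/0.086)^(1/0.74) = 3.0233^1.3514 ≈ 4.4599
c_gold = f(k_gold) − (n + δ)·k_gold = 1.4751 − 0.086×4.4599 ≈ 1.0915

c_gold ≈ 1.092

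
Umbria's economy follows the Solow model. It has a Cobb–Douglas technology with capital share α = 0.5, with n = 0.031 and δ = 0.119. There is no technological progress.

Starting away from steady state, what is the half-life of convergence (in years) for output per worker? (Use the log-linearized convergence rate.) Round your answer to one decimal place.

Near the steady state the convergence rate is λ = (1 − α)(n + δ).
λ = (1 − 0.5) × 0.150 = 0.5 × 0.150 = 0.0750
Half-life = ln 2 / λ = 0.6931 / 0.0750 ≈ 9.24 years

t_½ ≈ 9.2 years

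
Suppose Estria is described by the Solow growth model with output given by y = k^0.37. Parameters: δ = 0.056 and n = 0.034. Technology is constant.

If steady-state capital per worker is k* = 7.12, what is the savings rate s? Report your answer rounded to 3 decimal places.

s ≈ 0.310

At the steady state, Δk = 0, so s·k^α = (n + δ)·k.
So s / (n + δ) = (k*)^(1−α) = 7.12^0.63 = 3.4440.
Therefore s = 3.4440 × (n + δ) = 3.4440 × 0.090 = 0.3100.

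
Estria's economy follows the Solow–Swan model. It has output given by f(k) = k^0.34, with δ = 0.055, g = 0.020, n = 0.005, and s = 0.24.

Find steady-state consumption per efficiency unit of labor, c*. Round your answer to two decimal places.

c* ≈ 1.34

At the steady state, Δk = 0, so s·k^α = (n + g + δ)·k.
Rearranging, k^(1−α) = s / (n + g + δ).
k^0.66 = 0.24 / (0.005 + 0.020 + 0.055) = 0.24 / 0.080 = 3.0000
k* = 3.0000^(1/0.66) ≈ 5.2834
y* = (k*)^α = 5.2834^0.34 ≈ 1.7611
c* = (1 − s)·y* = (1 − 0.24) × 1.7611 ≈ 1.3384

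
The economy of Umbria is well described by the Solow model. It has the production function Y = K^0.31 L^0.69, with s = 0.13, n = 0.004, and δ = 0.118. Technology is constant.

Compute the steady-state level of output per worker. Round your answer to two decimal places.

y* = 1.03

Steady state requires s·f(k) = (n + δ)·k, i.e. s·k^α = (n + δ)·k.
Dividing both sides by k: k^(1−α) = s / (n + δ).
k^0.69 = 0.13 / (0.004 + 0.118) = 0.13 / 0.122 = 1.0656
k* = 1.0656^(1/0.69) ≈ 1.0965
y* = (k*)^α = 1.0965^0.31 ≈ 1.0290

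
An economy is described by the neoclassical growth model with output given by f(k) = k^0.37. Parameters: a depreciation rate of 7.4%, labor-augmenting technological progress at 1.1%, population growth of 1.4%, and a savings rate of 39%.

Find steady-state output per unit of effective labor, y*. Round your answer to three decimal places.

y* = 2.237

At the steady state, Δk = 0, so s·k^α = (n + g + δ)·k.
Dividing both sides by k: k^(1−α) = s / (n + g + δ).
k^0.63 = 0.39 / (0.014 + 0.011 + 0.074) = 0.39 / 0.099 = 3.9394
k* = 3.9394^(1/0.63) ≈ 8.8131
y* = (k*)^α = 8.8131^0.37 ≈ 2.2372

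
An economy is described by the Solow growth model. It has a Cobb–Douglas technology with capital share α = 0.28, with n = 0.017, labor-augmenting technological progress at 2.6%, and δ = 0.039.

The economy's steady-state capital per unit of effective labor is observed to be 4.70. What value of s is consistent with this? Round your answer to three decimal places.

In steady state, investment equals break-even investment: s·k^α = (n + g + δ)·k.
So s / (n + g + δ) = (k*)^(1−α) = 4.70^0.72 = 3.0473.
Therefore s = 3.0473 × (n + g + δ) = 3.0473 × 0.082 = 0.2499.

s ≈ 0.250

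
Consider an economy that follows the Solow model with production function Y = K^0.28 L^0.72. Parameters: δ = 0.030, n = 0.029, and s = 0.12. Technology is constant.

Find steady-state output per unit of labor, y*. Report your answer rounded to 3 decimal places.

y* = 1.318

Steady state requires s·f(k) = (n + δ)·k, i.e. s·k^α = (n + δ)·k.
Dividing both sides by k: k^(1−α) = s / (n + δ).
k^0.72 = 0.12 / (0.029 + 0.030) = 0.12 / 0.059 = 2.0339
k* = 2.0339^(1/0.72) ≈ 2.6806
y* = (k*)^α = 2.6806^0.28 ≈ 1.3180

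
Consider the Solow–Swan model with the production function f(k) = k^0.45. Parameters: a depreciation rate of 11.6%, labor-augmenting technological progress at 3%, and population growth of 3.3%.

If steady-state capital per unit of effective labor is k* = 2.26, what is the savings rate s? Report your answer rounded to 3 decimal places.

s ≈ 0.280

In steady state, investment equals break-even investment: s·k^α = (n + g + δ)·k.
So s / (n + g + δ) = (k*)^(1−α) = 2.26^0.55 = 1.5659.
Therefore s = 1.5659 × (n + g + δ) = 1.5659 × 0.179 = 0.2803.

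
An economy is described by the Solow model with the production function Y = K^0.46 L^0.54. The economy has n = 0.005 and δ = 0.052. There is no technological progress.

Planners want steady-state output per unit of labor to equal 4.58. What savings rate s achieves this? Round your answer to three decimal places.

In steady state, investment equals break-even investment: s·k^α = (n + δ)·k.
Since y* = [s/(n + δ)]^(α/(1−α)), we have s/(n + δ) = (y*)^((1−α)/α) = 4.58^1.1739 = 5.9675.
Therefore s = 5.9675 × (n + δ) = 5.9675 × 0.057 = 0.3401.

s ≈ 0.340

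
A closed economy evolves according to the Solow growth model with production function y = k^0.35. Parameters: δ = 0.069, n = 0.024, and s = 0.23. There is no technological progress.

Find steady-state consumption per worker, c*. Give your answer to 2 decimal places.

Steady state requires s·f(k) = (n + δ)·k, i.e. s·k^α = (n + δ)·k.
Rearranging, k^(1−α) = s / (n + δ).
k^0.65 = 0.23 / (0.024 + 0.069) = 0.23 / 0.093 = 2.4731
k* = 2.4731^(1/0.65) ≈ 4.0271
y* = (k*)^α = 4.0271^0.35 ≈ 1.6283
c* = (1 − s)·y* = (1 − 0.23) × 1.6283 ≈ 1.2538

c* = 1.25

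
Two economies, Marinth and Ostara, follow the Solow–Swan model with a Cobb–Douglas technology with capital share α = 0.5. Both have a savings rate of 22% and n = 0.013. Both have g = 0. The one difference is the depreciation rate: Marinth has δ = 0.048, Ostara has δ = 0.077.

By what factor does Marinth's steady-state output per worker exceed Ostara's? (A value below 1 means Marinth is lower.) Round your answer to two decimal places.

ratio ≈ 1.48

Steady-state y* = [s/(n + δ)]^(α/(1−α)), so the ratio is [ (s_M/(n + δ)_M) / (s_O/(n + δ)_O) ]^1.
s_M/(n + δ)_M = 0.22/0.061 = 3.6066; s_O/(n + δ)_O = 0.22/0.090 = 2.4444.
Ratio = (3.6066/2.4444)^1 = 1.4755^1 ≈ 1.4755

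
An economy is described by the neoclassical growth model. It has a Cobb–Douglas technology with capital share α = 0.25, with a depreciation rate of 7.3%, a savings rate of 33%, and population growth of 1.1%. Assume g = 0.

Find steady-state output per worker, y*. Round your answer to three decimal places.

At the steady state, Δk = 0, so s·k^α = (n + δ)·k.
Rearranging, k^(1−α) = s / (n + δ).
k^0.75 = 0.33 / (0.011 + 0.073) = 0.33 / 0.084 = 3.9286
k* = 3.9286^(1/0.75) ≈ 6.1989
y* = (k*)^α = 6.1989^0.25 ≈ 1.5779

y* = 1.578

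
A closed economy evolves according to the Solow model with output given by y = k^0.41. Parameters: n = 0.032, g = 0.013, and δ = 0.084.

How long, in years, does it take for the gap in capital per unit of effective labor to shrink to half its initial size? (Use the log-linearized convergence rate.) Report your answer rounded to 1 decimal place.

Near the steady state the convergence rate is λ = (1 − α)(n + g + δ).
λ = (1 − 0.41) × 0.129 = 0.59 × 0.129 = 0.07611
Half-life = ln 2 / λ = 0.6931 / 0.07611 ≈ 9.11 years

about 9.1 years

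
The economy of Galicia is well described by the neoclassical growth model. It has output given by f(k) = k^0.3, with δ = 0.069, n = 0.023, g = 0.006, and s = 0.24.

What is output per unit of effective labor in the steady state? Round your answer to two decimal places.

Steady state requires s·f(k) = (n + g + δ)·k, i.e. s·k^α = (n + g + δ)·k.
Rearranging, k^(1−α) = s / (n + g + δ).
k^0.7 = 0.24 / (0.023 + 0.006 + 0.069) = 0.24 / 0.098 = 2.4490
k* = 2.4490^(1/0.7) ≈ 3.5950
y* = (k*)^α = 3.5950^0.3 ≈ 1.4679

y* ≈ 1.47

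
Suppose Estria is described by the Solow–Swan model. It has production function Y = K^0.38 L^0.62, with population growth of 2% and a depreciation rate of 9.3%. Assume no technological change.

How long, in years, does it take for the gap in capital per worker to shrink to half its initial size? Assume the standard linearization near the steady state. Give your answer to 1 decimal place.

Near the steady state the convergence rate is λ = (1 − α)(n + δ).
λ = (1 − 0.38) × 0.113 = 0.62 × 0.113 = 0.07006
Half-life = ln 2 / λ = 0.6931 / 0.07006 ≈ 9.89 years

about 9.9 years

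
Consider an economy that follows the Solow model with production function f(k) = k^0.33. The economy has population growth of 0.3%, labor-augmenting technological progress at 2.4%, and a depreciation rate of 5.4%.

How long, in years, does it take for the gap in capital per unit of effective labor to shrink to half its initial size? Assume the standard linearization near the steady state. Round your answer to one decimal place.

about 12.8 years

Near the steady state the convergence rate is λ = (1 − α)(n + g + δ).
λ = (1 − 0.33) × 0.081 = 0.67 × 0.081 = 0.05427
Half-life = ln 2 / λ = 0.6931 / 0.05427 ≈ 12.77 years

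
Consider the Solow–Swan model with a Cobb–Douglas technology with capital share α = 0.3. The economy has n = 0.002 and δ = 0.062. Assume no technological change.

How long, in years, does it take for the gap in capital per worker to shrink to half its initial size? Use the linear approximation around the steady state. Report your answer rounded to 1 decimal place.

about 15.5 years

Near the steady state the convergence rate is λ = (1 − α)(n + δ).
λ = (1 − 0.3) × 0.064 = 0.7 × 0.064 = 0.0448
Half-life = ln 2 / λ = 0.6931 / 0.0448 ≈ 15.47 years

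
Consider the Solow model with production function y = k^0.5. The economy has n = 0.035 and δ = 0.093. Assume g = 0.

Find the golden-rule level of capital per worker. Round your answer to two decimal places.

k_gold ≈ 15.26

The golden rule sets f'(k) = n + δ, i.e. α·k^(α−1) = n + δ.
So k^(1−α) = α / (n + δ) = 0.5 / 0.128 = 3.9063.
k_gold = 3.9063^(1/0.5) ≈ 15.2592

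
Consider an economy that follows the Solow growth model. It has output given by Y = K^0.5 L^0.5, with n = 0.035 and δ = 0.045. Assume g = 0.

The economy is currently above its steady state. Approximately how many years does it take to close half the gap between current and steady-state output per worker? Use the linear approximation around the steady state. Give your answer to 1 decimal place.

Near the steady state the convergence rate is λ = (1 − α)(n + δ).
λ = (1 − 0.5) × 0.080 = 0.5 × 0.080 = 0.0400
Half-life = ln 2 / λ = 0.6931 / 0.0400 ≈ 17.33 years

about 17.3 years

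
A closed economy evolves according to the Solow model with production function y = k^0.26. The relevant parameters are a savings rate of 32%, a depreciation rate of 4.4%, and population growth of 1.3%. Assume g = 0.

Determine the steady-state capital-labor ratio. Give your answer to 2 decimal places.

k* = 10.29

In steady state, investment equals break-even investment: s·k^α = (n + δ)·k.
Rearranging, k^(1−α) = s / (n + δ).
k^0.74 = 0.32 / (0.013 + 0.044) = 0.32 / 0.057 = 5.6140
k* = 5.6140^(1/0.74) ≈ 10.2927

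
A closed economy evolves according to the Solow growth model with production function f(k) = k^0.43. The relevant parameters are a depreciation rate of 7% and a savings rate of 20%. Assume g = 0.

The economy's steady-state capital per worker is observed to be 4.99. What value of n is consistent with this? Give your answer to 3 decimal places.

n ≈ 0.010

At the steady state, Δk = 0, so s·k^α = (n + δ)·k.
So s / (n + δ) = (k*)^(1−α) = 4.99^0.57 = 2.4999.
Therefore n + δ = s / 2.4999 = 0.20 / 2.4999 = 0.0800, so n = 0.0800 − 0.070 = 0.0100.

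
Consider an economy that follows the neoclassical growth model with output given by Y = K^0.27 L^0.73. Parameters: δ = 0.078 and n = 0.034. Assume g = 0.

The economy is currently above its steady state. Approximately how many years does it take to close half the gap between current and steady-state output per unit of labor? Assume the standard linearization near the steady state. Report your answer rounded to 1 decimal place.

Near the steady state the convergence rate is λ = (1 − α)(n + δ).
λ = (1 − 0.27) × 0.112 = 0.73 × 0.112 = 0.08176
Half-life = ln 2 / λ = 0.6931 / 0.08176 ≈ 8.48 years

half-life ≈ 8.5 years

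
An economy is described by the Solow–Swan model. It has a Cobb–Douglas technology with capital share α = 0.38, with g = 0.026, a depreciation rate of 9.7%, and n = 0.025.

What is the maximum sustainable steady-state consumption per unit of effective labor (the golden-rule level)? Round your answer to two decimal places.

At the golden rule, f'(k) = n + g + δ, so α·k^(α−1) = n + g + δ and k_gold = (α/(n + g + δ))^(1/(1−α)).
k_gold = (0.38/0.148)^(1/0.62) = 2.5676^1.6129 ≈ 4.5764
c_gold = f(k_gold) − (n + g + δ)·k_gold = 1.7824 − 0.148×4.5764 ≈ 1.1051

c_gold ≈ 1.11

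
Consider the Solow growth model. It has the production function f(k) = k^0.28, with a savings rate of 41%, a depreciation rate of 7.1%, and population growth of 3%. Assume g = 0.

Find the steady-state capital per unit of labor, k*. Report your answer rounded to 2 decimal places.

k* ≈ 7.00

At the steady state, Δk = 0, so s·k^α = (n + δ)·k.
Rearranging, k^(1−α) = s / (n + δ).
k^0.72 = 0.41 / (0.030 + 0.071) = 0.41 / 0.101 = 4.0594
k* = 4.0594^(1/0.72) ≈ 6.9998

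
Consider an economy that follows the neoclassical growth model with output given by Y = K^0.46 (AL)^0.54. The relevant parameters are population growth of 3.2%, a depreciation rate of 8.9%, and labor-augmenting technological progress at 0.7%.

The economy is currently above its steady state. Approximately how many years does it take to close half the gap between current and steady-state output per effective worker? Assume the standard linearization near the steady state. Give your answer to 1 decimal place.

Near the steady state the convergence rate is λ = (1 − α)(n + g + δ).
λ = (1 − 0.46) × 0.128 = 0.54 × 0.128 = 0.06912
Half-life = ln 2 / λ = 0.6931 / 0.06912 ≈ 10.03 years

half-life ≈ 10.0 years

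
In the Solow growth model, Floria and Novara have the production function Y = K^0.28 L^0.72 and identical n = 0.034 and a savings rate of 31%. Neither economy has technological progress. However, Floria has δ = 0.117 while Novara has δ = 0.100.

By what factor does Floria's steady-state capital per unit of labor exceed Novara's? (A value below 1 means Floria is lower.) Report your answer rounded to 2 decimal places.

Steady-state k* = [s/(n + δ)]^(1/(1−α)), so the ratio is [ (s_F/(n + δ)_F) / (s_N/(n + δ)_N) ]^1.3889.
s_F/(n + δ)_F = 0.31/0.151 = 2.0530; s_N/(n + δ)_N = 0.31/0.134 = 2.3134.
Ratio = (2.0530/2.3134)^1.3889 = 0.8874^1.3889 ≈ 0.8471

ratio ≈ 0.85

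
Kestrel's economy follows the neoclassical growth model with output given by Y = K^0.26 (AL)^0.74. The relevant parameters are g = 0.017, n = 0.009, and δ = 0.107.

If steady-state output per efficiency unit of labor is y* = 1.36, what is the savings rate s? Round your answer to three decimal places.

In steady state, investment equals break-even investment: s·k^α = (n + g + δ)·k.
Since y* = [s/(n + g + δ)]^(α/(1−α)), we have s/(n + g + δ) = (y*)^((1−α)/α) = 1.36^2.8462 = 2.3993.
Therefore s = 2.3993 × (n + g + δ) = 2.3993 × 0.133 = 0.3191.

s ≈ 0.319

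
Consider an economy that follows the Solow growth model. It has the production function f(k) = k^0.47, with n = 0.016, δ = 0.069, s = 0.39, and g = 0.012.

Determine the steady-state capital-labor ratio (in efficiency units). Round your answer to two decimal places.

At the steady state, Δk = 0, so s·k^α = (n + g + δ)·k.
Dividing both sides by k: k^(1−α) = s / (n + g + δ).
k^0.53 = 0.39 / (0.016 + 0.012 + 0.069) = 0.39 / 0.097 = 4.0206
k* = 4.0206^(1/0.53) ≈ 13.8093

k* = 13.81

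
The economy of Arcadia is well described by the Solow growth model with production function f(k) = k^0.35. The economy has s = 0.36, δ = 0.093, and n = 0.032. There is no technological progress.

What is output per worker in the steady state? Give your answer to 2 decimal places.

y* ≈ 1.77

In steady state, investment equals break-even investment: s·k^α = (n + δ)·k.
Rearranging, k^(1−α) = s / (n + δ).
k^0.65 = 0.36 / (0.032 + 0.093) = 0.36 / 0.125 = 2.8800
k* = 2.8800^(1/0.65) ≈ 5.0905
y* = (k*)^α = 5.0905^0.35 ≈ 1.7675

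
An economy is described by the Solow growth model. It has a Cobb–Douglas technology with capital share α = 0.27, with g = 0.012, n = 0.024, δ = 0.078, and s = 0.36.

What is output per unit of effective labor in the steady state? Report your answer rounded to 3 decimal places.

In steady state, investment equals break-even investment: s·k^α = (n + g + δ)·k.
Rearranging, k^(1−α) = s / (n + g + δ).
k^0.73 = 0.36 / (0.024 + 0.012 + 0.078) = 0.36 / 0.114 = 3.1579
k* = 3.1579^(1/0.73) ≈ 4.8318
y* = (k*)^α = 4.8318^0.27 ≈ 1.5301

y* = 1.530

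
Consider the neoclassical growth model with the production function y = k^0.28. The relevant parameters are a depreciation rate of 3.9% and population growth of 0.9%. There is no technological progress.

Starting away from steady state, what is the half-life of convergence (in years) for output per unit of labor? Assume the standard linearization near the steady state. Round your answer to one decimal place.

Near the steady state the convergence rate is λ = (1 − α)(n + δ).
λ = (1 − 0.28) × 0.048 = 0.72 × 0.048 = 0.03456
Half-life = ln 2 / λ = 0.6931 / 0.03456 ≈ 20.05 years

about 20.1 years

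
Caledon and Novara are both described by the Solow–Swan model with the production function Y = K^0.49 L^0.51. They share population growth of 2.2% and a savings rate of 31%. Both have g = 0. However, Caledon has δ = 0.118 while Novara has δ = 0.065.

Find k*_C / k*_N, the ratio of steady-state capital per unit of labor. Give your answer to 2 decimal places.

ratio ≈ 0.39

Steady-state k* = [s/(n + δ)]^(1/(1−α)), so the ratio is [ (s_C/(n + δ)_C) / (s_N/(n + δ)_N) ]^1.9608.
s_C/(n + δ)_C = 0.31/0.140 = 2.2143; s_N/(n + δ)_N = 0.31/0.087 = 3.5632.
Ratio = (2.2143/3.5632)^1.9608 = 0.6214^1.9608 ≈ 0.3934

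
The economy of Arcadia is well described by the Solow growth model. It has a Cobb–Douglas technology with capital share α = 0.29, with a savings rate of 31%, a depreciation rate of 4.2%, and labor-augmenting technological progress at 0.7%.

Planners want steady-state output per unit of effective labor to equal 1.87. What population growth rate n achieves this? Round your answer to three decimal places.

Steady state requires s·f(k) = (n + g + δ)·k, i.e. s·k^α = (n + g + δ)·k.
Since y* = [s/(n + g + δ)]^(α/(1−α)), we have s/(n + g + δ) = (y*)^((1−α)/α) = 1.87^2.4483 = 4.6297.
Therefore n + g + δ = s / 4.6297 = 0.31 / 4.6297 = 0.0670, so n = 0.0670 − 0.049 = 0.0180.

n ≈ 0.018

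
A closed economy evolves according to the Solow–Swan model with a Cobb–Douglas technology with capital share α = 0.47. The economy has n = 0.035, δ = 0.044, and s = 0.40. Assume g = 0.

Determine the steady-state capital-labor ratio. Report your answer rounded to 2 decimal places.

Steady state requires s·f(k) = (n + δ)·k, i.e. s·k^α = (n + δ)·k.
Dividing both sides by k: k^(1−α) = s / (n + δ).
k^0.53 = 0.40 / (0.035 + 0.044) = 0.40 / 0.079 = 5.0633
k* = 5.0633^(1/0.53) ≈ 21.3363

k* = 21.34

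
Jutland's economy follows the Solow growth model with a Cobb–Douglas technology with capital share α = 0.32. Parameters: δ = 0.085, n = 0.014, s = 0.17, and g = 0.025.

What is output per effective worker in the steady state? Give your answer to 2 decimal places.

In steady state, investment equals break-even investment: s·k^α = (n + g + δ)·k.
Dividing both sides by k: k^(1−α) = s / (n + g + δ).
k^0.68 = 0.17 / (0.014 + 0.025 + 0.085) = 0.17 / 0.124 = 1.3710
k* = 1.3710^(1/0.68) ≈ 1.5905
y* = (k*)^α = 1.5905^0.32 ≈ 1.1601

y* = 1.16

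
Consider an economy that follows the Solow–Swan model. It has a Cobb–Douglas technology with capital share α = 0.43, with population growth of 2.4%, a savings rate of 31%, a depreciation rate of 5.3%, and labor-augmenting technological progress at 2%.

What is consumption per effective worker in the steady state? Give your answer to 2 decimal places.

At the steady state, Δk = 0, so s·k^α = (n + g + δ)·k.
Dividing both sides by k: k^(1−α) = s / (n + g + δ).
k^0.57 = 0.31 / (0.024 + 0.020 + 0.053) = 0.31 / 0.097 = 3.1959
k* = 3.1959^(1/0.57) ≈ 7.6781
y* = (k*)^α = 7.6781^0.43 ≈ 2.4025
c* = (1 − s)·y* = (1 − 0.31) × 2.4025 ≈ 1.6577

c* = 1.66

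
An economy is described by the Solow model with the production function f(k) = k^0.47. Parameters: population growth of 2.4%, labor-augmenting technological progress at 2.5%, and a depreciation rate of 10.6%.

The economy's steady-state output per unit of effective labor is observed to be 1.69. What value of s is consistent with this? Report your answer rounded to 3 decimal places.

s ≈ 0.280

In steady state, investment equals break-even investment: s·k^α = (n + g + δ)·k.
Since y* = [s/(n + g + δ)]^(α/(1−α)), we have s/(n + g + δ) = (y*)^((1−α)/α) = 1.69^1.1277 = 1.8071.
Therefore s = 1.8071 × (n + g + δ) = 1.8071 × 0.155 = 0.2801.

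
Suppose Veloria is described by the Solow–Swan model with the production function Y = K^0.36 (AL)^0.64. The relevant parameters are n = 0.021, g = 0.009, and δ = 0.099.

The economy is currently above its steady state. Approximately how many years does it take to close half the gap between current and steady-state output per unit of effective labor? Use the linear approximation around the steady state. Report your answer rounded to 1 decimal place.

Near the steady state the convergence rate is λ = (1 − α)(n + g + δ).
λ = (1 − 0.36) × 0.129 = 0.64 × 0.129 = 0.08256
Half-life = ln 2 / λ = 0.6931 / 0.08256 ≈ 8.40 years

t_½ ≈ 8.4 years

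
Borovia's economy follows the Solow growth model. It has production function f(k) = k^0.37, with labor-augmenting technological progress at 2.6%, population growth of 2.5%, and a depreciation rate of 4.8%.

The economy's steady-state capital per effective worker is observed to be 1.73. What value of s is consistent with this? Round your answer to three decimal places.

s ≈ 0.140

In steady state, investment equals break-even investment: s·k^α = (n + g + δ)·k.
So s / (n + g + δ) = (k*)^(1−α) = 1.73^0.63 = 1.4124.
Therefore s = 1.4124 × (n + g + δ) = 1.4124 × 0.099 = 0.1398.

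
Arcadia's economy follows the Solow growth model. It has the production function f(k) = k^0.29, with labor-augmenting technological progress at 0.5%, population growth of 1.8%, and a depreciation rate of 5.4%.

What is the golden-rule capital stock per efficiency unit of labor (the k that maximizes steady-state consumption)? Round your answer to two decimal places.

The golden rule sets f'(k) = n + g + δ, i.e. α·k^(α−1) = n + g + δ.
So k^(1−α) = α / (n + g + δ) = 0.29 / 0.077 = 3.7662.
k_gold = 3.7662^(1/0.71) ≈ 6.4734

k_gold ≈ 6.47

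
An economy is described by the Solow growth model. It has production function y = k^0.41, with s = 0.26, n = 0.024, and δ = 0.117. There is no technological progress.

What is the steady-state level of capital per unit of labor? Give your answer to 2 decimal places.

Steady state requires s·f(k) = (n + δ)·k, i.e. s·k^α = (n + δ)·k.
Rearranging, k^(1−α) = s / (n + δ).
k^0.59 = 0.26 / (0.024 + 0.117) = 0.26 / 0.141 = 1.8440
k* = 1.8440^(1/0.59) ≈ 2.8213

k* = 2.82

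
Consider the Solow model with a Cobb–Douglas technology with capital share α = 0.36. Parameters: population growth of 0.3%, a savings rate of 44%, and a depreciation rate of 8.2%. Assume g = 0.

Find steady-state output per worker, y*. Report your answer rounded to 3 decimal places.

y* = 2.521

In steady state, investment equals break-even investment: s·k^α = (n + δ)·k.
Rearranging, k^(1−α) = s / (n + δ).
k^0.64 = 0.44 / (0.003 + 0.082) = 0.44 / 0.085 = 5.1765
k* = 5.1765^(1/0.64) ≈ 13.0521
y* = (k*)^α = 13.0521^0.36 ≈ 2.5214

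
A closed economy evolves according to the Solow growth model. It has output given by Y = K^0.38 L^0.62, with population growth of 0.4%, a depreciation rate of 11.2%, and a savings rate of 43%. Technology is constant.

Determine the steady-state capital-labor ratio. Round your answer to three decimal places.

k* = 8.275

Steady state requires s·f(k) = (n + δ)·k, i.e. s·k^α = (n + δ)·k.
Rearranging, k^(1−α) = s / (n + δ).
k^0.62 = 0.43 / (0.004 + 0.112) = 0.43 / 0.116 = 3.7069
k* = 3.7069^(1/0.62) ≈ 8.2748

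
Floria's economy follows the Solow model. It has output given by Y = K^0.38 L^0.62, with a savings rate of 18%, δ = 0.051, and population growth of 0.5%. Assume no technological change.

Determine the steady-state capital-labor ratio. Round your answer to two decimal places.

Steady state requires s·f(k) = (n + δ)·k, i.e. s·k^α = (n + δ)·k.
Rearranging, k^(1−α) = s / (n + δ).
k^0.62 = 0.18 / (0.005 + 0.051) = 0.18 / 0.056 = 3.2143
k* = 3.2143^(1/0.62) ≈ 6.5748

k* ≈ 6.57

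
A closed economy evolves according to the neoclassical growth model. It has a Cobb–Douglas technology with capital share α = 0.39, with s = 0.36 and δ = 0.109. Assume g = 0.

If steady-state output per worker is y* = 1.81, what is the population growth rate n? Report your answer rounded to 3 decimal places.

Steady state requires s·f(k) = (n + δ)·k, i.e. s·k^α = (n + δ)·k.
Since y* = [s/(n + δ)]^(α/(1−α)), we have s/(n + δ) = (y*)^((1−α)/α) = 1.81^1.5641 = 2.5295.
Therefore n + δ = s / 2.5295 = 0.36 / 2.5295 = 0.1423, so n = 0.1423 − 0.109 = 0.0333.

n ≈ 0.033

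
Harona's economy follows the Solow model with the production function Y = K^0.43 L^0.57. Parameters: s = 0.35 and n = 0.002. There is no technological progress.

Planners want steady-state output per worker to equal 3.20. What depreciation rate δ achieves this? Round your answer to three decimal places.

δ ≈ 0.073

Steady state requires s·f(k) = (n + δ)·k, i.e. s·k^α = (n + δ)·k.
Since y* = [s/(n + δ)]^(α/(1−α)), we have s/(n + δ) = (y*)^((1−α)/α) = 3.20^1.3256 = 4.6733.
Therefore n + δ = s / 4.6733 = 0.35 / 4.6733 = 0.0749, so δ = 0.0749 − 0.002 = 0.0729.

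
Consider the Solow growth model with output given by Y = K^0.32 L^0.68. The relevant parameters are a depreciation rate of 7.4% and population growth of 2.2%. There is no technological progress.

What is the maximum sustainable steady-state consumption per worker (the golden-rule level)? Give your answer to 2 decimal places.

At the golden rule, f'(k) = n + δ, so α·k^(α−1) = n + δ and k_gold = (α/(n + δ))^(1/(1−α)).
k_gold = (0.32/0.096)^(1/0.68) = 3.3333^1.4706 ≈ 5.8741
c_gold = f(k_gold) − (n + δ)·k_gold = 1.7622 − 0.096×5.8741 ≈ 1.1983

c_gold ≈ 1.20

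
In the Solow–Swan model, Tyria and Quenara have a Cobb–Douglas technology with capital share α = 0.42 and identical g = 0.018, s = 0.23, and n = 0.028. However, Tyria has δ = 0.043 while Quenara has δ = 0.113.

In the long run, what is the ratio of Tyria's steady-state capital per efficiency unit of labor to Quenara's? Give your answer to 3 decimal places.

Steady-state k* = [s/(n + g + δ)]^(1/(1−α)), so the ratio is [ (s_T/(n + g + δ)_T) / (s_Q/(n + g + δ)_Q) ]^1.7241.
s_T/(n + g + δ)_T = 0.23/0.089 = 2.5843; s_Q/(n + g + δ)_Q = 0.23/0.159 = 1.4465.
Ratio = (2.5843/1.4465)^1.7241 = 1.7866^1.7241 ≈ 2.7197

ratio ≈ 2.720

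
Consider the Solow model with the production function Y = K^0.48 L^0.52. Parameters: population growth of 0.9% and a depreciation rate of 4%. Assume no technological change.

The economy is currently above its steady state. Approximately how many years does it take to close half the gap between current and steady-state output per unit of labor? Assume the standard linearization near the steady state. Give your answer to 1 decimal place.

about 27.2 years

Near the steady state the convergence rate is λ = (1 − α)(n + δ).
λ = (1 − 0.48) × 0.049 = 0.52 × 0.049 = 0.02548
Half-life = ln 2 / λ = 0.6931 / 0.02548 ≈ 27.20 years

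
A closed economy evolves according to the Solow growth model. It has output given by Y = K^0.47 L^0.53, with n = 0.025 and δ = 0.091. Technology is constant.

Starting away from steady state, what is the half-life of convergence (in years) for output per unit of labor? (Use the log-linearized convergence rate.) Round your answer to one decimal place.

about 11.3 years

Near the steady state the convergence rate is λ = (1 − α)(n + δ).
λ = (1 − 0.47) × 0.116 = 0.53 × 0.116 = 0.06148
Half-life = ln 2 / λ = 0.6931 / 0.06148 ≈ 11.27 years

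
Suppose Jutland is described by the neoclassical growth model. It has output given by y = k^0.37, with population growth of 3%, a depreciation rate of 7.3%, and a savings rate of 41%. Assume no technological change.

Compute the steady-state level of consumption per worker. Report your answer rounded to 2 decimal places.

c* ≈ 1.33

In steady state, investment equals break-even investment: s·k^α = (n + δ)·k.
Rearranging, k^(1−α) = s / (n + δ).
k^0.63 = 0.41 / (0.030 + 0.073) = 0.41 / 0.103 = 3.9806
k* = 3.9806^(1/0.63) ≈ 8.9598
y* = (k*)^α = 8.9598^0.37 ≈ 2.2509
c* = (1 − s)·y* = (1 − 0.41) × 2.2509 ≈ 1.3280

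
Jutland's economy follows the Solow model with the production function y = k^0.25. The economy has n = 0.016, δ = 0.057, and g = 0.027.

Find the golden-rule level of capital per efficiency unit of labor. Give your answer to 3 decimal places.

k_gold ≈ 3.393

The golden rule sets f'(k) = n + g + δ, i.e. α·k^(α−1) = n + g + δ.
So k^(1−α) = α / (n + g + δ) = 0.25 / 0.100 = 2.5000.
k_gold = 2.5000^(1/0.75) ≈ 3.3930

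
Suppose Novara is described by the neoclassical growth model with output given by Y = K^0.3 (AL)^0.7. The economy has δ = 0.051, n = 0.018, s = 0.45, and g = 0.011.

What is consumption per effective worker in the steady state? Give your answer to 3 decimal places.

c* ≈ 1.153

At the steady state, Δk = 0, so s·k^α = (n + g + δ)·k.
Rearranging, k^(1−α) = s / (n + g + δ).
k^0.7 = 0.45 / (0.018 + 0.011 + 0.051) = 0.45 / 0.080 = 5.6250
k* = 5.6250^(1/0.7) ≈ 11.7924
y* = (k*)^α = 11.7924^0.3 ≈ 2.0964
c* = (1 − s)·y* = (1 − 0.45) × 2.0964 ≈ 1.1530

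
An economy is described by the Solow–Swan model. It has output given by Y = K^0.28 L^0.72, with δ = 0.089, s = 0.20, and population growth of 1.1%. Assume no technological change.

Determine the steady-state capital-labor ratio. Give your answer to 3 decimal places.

k* = 2.619

At the steady state, Δk = 0, so s·k^α = (n + δ)·k.
Rearranging, k^(1−α) = s / (n + δ).
k^0.72 = 0.20 / (0.011 + 0.089) = 0.20 / 0.100 = 2.0000
k* = 2.0000^(1/0.72) ≈ 2.6188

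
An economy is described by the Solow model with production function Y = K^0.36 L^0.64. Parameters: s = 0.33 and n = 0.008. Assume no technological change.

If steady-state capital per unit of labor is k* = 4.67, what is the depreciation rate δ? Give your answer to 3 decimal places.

Steady state requires s·f(k) = (n + δ)·k, i.e. s·k^α = (n + δ)·k.
So s / (n + δ) = (k*)^(1−α) = 4.67^0.64 = 2.6814.
Therefore n + δ = s / 2.6814 = 0.33 / 2.6814 = 0.1231, so δ = 0.1231 − 0.008 = 0.1151.

δ ≈ 0.115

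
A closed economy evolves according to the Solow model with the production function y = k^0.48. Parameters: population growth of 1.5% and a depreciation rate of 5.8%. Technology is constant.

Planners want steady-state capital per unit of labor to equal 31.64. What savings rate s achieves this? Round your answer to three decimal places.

s ≈ 0.440

Steady state requires s·f(k) = (n + δ)·k, i.e. s·k^α = (n + δ)·k.
So s / (n + δ) = (k*)^(1−α) = 31.64^0.52 = 6.0273.
Therefore s = 6.0273 × (n + δ) = 6.0273 × 0.073 = 0.4400.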